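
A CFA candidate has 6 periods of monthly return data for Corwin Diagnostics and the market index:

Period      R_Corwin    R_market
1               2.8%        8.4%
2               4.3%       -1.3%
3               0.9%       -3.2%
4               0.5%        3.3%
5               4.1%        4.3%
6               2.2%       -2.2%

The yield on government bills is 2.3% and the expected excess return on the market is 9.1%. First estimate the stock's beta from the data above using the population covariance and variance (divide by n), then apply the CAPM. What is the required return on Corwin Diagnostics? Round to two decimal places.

Mean R_i = (2.8 + 4.3 + 0.9 + 0.5 + 4.1 + 2.2) / 6 = 2.4667%
Mean R_m = (8.4 − 1.3 − 3.2 + 3.3 + 4.3 − 2.2) / 6 = 1.5500%
Σ(R_i − R̄_i)(R_m − R̄_m) = 6.5500  ⇒  Cov = 6.5500 / 6 = 1.0917
Σ(R_m − R̄_m)² = 102.2950  ⇒  Var(R_m) = 102.2950 / 6 = 17.0492
β = Cov / Var(R_m) = 1.0917 / 17.0492 = 0.0640
E(R) = R_f + β × MRP = 2.3% + 0.0640 × 9.1% = 2.88%

2.88%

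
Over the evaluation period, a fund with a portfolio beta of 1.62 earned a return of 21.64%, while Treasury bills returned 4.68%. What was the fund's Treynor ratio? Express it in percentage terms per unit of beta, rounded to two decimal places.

10.47%

Treynor = (R_P − R_f) / β_P = (21.64% − 4.68%) / 1.6200 = 16.96% / 1.6200 = 10.47%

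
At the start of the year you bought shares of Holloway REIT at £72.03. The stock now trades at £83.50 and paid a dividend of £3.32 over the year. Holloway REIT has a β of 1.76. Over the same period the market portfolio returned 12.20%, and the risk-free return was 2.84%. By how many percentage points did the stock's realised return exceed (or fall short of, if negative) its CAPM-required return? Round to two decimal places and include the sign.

+1.22%

Realised HPR = (P1 + D1 − P0) / P0 = (83.50 + 3.32 − 72.03) / 72.03 = 14.79 / 72.03 = 20.5331%
MRP = 12.20% − 2.84% = 9.36%
CAPM required = R_f + β·MRP = 2.84% + 1.76 × 9.36% = 19.3136%
α = realised − required = 20.5331% − 19.3136% = +1.22%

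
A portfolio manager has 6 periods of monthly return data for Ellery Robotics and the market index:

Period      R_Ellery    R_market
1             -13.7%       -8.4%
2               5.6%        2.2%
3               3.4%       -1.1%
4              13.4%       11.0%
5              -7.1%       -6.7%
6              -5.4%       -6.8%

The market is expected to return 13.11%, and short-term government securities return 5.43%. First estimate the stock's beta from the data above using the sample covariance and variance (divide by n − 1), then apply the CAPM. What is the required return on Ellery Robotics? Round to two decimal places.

15.26%

Mean R_i = (-13.7 + 5.6 + 3.4 + 13.4 − 7.1 − 5.4) / 6 = -0.6333%
Mean R_m = (-8.4 + 2.2 − 1.1 + 11.0 − 6.7 − 6.8) / 6 = -1.6333%
Σ(R_i − R̄_i)(R_m − R̄_m) = 349.1433  ⇒  Cov = 349.1433 / 5 = 69.8287
Σ(R_m − R̄_m)² = 272.7333  ⇒  Var(R_m) = 272.7333 / 5 = 54.5467
β = Cov / Var(R_m) = 69.8287 / 54.5467 = 1.2802
MRP = 13.11% − 5.43% = 7.68%
E(R) = R_f + β × MRP = 5.43% + 1.2802 × 7.68% = 15.26%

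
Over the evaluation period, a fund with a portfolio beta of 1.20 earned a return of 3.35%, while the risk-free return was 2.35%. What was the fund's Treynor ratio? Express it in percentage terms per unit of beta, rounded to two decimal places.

0.83%

Treynor = (R_P − R_f) / β_P = (3.35% − 2.35%) / 1.2000 = 1.00% / 1.2000 = 0.83%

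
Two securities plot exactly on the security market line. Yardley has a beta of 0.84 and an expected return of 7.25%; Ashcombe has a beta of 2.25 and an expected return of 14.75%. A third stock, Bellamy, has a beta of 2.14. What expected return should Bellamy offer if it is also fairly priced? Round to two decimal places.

MRP (SML slope) = (14.75% − 7.25%) / (2.25 − 0.84) = 7.50% / 1.41 = 5.3191%
R_f (intercept) = 7.25% − 0.84 × 5.3191% = 2.7820%
E(R_Bellamy) = R_f + β × MRP = 2.7820% + 2.14 × 5.3191% = 14.16%

14.16%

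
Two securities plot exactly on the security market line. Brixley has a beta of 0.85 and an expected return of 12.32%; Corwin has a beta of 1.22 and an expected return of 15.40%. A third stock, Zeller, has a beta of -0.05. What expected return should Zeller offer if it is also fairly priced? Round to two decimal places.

MRP (SML slope) = (15.40% − 12.32%) / (1.22 − 0.85) = 3.08% / 0.37 = 8.3243%
R_f (intercept) = 12.32% − 0.85 × 8.3243% = 5.2443%
E(R_Zeller) = R_f + β × MRP = 5.2443% + -0.05 × 8.3243% = 4.83%

4.83%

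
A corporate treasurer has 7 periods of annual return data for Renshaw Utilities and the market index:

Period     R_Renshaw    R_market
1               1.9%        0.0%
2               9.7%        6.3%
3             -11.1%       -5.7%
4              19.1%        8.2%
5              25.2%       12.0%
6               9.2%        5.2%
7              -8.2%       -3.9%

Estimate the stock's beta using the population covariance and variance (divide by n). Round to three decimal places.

2.027

Mean R_i = (1.9 + 9.7 − 11.1 + 19.1 + 25.2 + 9.2 − 8.2) / 7 = 6.5429%
Mean R_m = (0.0 + 6.3 − 5.7 + 8.2 + 12.0 + 5.2 − 3.9) / 7 = 3.1571%
Σ(R_i − R̄_i)(R_m − R̄_m) = 518.6229  ⇒  Cov = 518.6229 / 7 = 74.0890
Σ(R_m − R̄_m)² = 255.8971  ⇒  Var(R_m) = 255.8971 / 7 = 36.5567
β = Cov / Var(R_m) = 74.0890 / 36.5567 = 2.0267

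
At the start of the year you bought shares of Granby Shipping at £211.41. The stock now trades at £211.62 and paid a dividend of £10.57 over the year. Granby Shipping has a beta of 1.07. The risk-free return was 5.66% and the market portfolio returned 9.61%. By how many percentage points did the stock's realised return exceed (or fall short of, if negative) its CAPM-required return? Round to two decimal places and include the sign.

-4.79%

Realised HPR = (P1 + D1 − P0) / P0 = (211.62 + 10.57 − 211.41) / 211.41 = 10.78 / 211.41 = 5.0991%
MRP = 9.61% − 5.66% = 3.95%
CAPM required = R_f + β·MRP = 5.66% + 1.07 × 3.95% = 9.8865%
α = realised − required = 5.0991% − 9.8865% = -4.79%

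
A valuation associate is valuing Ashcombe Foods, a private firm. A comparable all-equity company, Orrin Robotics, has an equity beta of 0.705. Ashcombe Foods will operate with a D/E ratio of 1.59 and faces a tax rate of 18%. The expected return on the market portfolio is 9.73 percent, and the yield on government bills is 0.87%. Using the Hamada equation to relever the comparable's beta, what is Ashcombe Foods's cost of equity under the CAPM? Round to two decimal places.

15.26%

β_L = β_U × [1 + (1 − t)(D/E)] = 0.705 × [1 + (1 − 0.18) × 1.59]
    = 0.705 × [1 + 0.82 × 1.59] = 0.705 × 2.3038 = 1.6242
MRP = 9.73% − 0.87% = 8.86%
E(R) = R_f + β_L × MRP = 0.87% + 1.6242 × 8.86% = 15.26%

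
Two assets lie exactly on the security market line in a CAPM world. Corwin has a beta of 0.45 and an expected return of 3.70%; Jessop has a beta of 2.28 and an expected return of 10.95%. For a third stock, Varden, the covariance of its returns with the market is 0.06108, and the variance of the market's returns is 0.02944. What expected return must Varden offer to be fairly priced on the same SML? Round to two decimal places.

MRP = (10.95% − 3.70%) / (2.28 − 0.45) = 3.9617%
R_f = 3.70% − 0.45 × 3.9617% = 1.9172%
β_Varden = Cov / Var(R_m) = 0.06108 / 0.02944 = 2.0747
E(R_Varden) = R_f + β × MRP = 1.9172% + 2.0747 × 3.9617% = 10.14%

10.14%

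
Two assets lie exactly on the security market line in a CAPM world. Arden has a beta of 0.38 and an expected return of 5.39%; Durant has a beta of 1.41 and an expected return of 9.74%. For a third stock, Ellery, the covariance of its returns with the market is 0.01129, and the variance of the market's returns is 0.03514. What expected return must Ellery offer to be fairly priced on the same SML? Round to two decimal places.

5.14%

MRP = (9.74% − 5.39%) / (1.41 − 0.38) = 4.2233%
R_f = 5.39% − 0.38 × 4.2233% = 3.7851%
β_Ellery = Cov / Var(R_m) = 0.01129 / 0.03514 = 0.3213
E(R_Ellery) = R_f + β × MRP = 3.7851% + 0.3213 × 4.2233% = 5.14%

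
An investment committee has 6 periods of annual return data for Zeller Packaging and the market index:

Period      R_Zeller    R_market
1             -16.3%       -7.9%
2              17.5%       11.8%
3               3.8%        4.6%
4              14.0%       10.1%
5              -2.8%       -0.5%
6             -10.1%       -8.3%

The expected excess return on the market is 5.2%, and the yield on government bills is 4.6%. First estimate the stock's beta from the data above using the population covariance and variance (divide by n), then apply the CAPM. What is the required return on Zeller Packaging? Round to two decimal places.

Mean R_i = (-16.3 + 17.5 + 3.8 + 14.0 − 2.8 − 10.1) / 6 = 1.0167%
Mean R_m = (-7.9 + 11.8 + 4.6 + 10.1 − 0.5 − 8.3) / 6 = 1.6333%
Σ(R_i − R̄_i)(R_m − R̄_m) = 569.4167  ⇒  Cov = 569.4167 / 6 = 94.9028
Σ(R_m − R̄_m)² = 377.9533  ⇒  Var(R_m) = 377.9533 / 6 = 62.9922
β = Cov / Var(R_m) = 94.9028 / 62.9922 = 1.5066
E(R) = R_f + β × MRP = 4.6% + 1.5066 × 5.2% = 12.43%

12.43%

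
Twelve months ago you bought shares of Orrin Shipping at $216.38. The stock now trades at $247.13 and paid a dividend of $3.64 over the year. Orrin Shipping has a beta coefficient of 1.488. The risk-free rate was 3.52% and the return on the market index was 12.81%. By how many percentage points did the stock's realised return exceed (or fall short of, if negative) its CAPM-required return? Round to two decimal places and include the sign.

Realised HPR = (P1 + D1 − P0) / P0 = (247.13 + 3.64 − 216.38) / 216.38 = 34.39 / 216.38 = 15.8933%
MRP = 12.81% − 3.52% = 9.29%
CAPM required = R_f + β·MRP = 3.52% + 1.488 × 9.29% = 17.34352%
α = realised − required = 15.8933% − 17.34352% = -1.45%

-1.45%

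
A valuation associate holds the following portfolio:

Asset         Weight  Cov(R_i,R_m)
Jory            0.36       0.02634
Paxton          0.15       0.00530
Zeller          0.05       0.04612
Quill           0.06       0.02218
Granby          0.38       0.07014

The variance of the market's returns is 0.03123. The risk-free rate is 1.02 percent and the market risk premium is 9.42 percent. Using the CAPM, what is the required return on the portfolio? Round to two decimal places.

13.26%

β_Jory = 0.02634 / 0.03123 = 0.8434
β_Paxton = 0.00530 / 0.03123 = 0.1697
β_Zeller = 0.04612 / 0.03123 = 1.4768
β_Quill = 0.02218 / 0.03123 = 0.7102
β_Granby = 0.07014 / 0.03123 = 2.2459
β_P = Σ w_i β_i = 0.36×0.8434 + 0.15×0.1697 + 0.05×1.4768 + 0.06×0.7102 + 0.38×2.2459 = 1.2990
E(R_P) = R_f + β_P × MRP = 1.02% + 1.2990 × 9.42% = 13.26%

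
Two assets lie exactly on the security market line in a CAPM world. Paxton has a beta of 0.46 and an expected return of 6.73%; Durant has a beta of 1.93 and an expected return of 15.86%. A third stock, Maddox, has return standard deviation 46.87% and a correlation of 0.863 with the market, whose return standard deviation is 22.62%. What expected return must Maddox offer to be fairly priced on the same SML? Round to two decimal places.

14.98%

MRP = (15.86% − 6.73%) / (1.93 − 0.46) = 6.2109%
R_f = 6.73% − 0.46 × 6.2109% = 3.8730%
β_Maddox = ρ·σ_i/σ_m = 0.863 × 46.87 / 22.62 = 1.7882
E(R_Maddox) = R_f + β × MRP = 3.8730% + 1.7882 × 6.2109% = 14.98%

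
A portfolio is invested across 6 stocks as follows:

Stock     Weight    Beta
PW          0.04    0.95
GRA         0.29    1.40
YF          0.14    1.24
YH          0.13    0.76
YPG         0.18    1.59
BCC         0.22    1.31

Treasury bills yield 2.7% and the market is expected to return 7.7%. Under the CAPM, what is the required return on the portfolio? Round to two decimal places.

β_P = Σ w_i β_i = 0.04×0.95 + 0.29×1.40 + 0.14×1.24 + 0.13×0.76 + 0.18×1.59 + 0.22×1.31 = 1.2908
MRP = 7.7% − 2.7% = 5.00%
E(R_P) = R_f + β_P × MRP = 2.7% + 1.2908 × 5.0% = 9.15%

9.15%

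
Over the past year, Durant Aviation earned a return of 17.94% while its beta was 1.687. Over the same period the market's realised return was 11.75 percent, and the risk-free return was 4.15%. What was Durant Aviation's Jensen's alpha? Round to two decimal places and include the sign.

+0.97%

Market excess return = 11.75% − 4.15% = 7.60%
CAPM benchmark = R_f + β(R_m − R_f) = 4.15% + 1.687 × 7.60% = 16.97120%
α = actual − benchmark = 17.94% − 16.97120% = +0.97%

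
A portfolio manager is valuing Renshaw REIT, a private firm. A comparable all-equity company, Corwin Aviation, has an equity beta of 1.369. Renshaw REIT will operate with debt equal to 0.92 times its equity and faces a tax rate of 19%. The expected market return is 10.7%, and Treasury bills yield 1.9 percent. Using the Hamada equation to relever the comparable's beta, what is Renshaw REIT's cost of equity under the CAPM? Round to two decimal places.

22.92%

β_L = β_U × [1 + (1 − t)(D/E)] = 1.369 × [1 + (1 − 0.19) × 0.92]
    = 1.369 × [1 + 0.81 × 0.92] = 1.369 × 1.7452 = 2.3892
MRP = 10.7% − 1.9% = 8.80%
E(R) = R_f + β_L × MRP = 1.9% + 2.3892 × 8.8% = 22.92%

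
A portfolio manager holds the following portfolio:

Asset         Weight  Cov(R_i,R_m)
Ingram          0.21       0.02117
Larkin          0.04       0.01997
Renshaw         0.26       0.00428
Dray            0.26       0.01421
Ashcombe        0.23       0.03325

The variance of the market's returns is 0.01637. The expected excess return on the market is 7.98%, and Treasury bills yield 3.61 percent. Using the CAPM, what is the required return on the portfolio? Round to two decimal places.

β_Ingram = 0.02117 / 0.01637 = 1.2932
β_Larkin = 0.01997 / 0.01637 = 1.2199
β_Renshaw = 0.00428 / 0.01637 = 0.2615
β_Dray = 0.01421 / 0.01637 = 0.8681
β_Ashcombe = 0.03325 / 0.01637 = 2.0312
β_P = Σ w_i β_i = 0.21×1.2932 + 0.04×1.2199 + 0.26×0.2615 + 0.26×0.8681 + 0.23×2.0312 = 1.0812
E(R_P) = R_f + β_P × MRP = 3.61% + 1.0812 × 7.98% = 12.24%

12.24%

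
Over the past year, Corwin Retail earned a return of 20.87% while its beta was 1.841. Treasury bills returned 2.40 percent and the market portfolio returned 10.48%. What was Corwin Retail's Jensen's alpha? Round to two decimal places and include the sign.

+3.59%

Market excess return = 10.48% − 2.40% = 8.08%
CAPM benchmark = R_f + β(R_m − R_f) = 2.40% + 1.841 × 8.08% = 17.27528%
α = actual − benchmark = 20.87% − 17.27528% = +3.59%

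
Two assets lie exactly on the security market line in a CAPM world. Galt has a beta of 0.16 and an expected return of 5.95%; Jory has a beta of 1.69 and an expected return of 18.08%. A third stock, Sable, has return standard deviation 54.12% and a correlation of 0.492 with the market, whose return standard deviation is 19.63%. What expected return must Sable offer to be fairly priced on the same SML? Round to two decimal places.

15.44%

MRP = (18.08% − 5.95%) / (1.69 − 0.16) = 7.9281%
R_f = 5.95% − 0.16 × 7.9281% = 4.6815%
β_Sable = ρ·σ_i/σ_m = 0.492 × 54.12 / 19.63 = 1.3564
E(R_Sable) = R_f + β × MRP = 4.6815% + 1.3564 × 7.9281% = 15.44%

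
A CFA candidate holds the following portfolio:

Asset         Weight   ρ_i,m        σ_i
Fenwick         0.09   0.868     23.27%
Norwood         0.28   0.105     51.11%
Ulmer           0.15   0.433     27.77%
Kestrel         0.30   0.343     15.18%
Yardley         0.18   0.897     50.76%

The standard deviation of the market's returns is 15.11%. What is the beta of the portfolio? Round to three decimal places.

β_Fenwick = 0.868 × 23.27% / 15.11% = 1.3368
β_Norwood = 0.105 × 51.11% / 15.11% = 0.3552
β_Ulmer = 0.433 × 27.77% / 15.11% = 0.7958
β_Kestrel = 0.343 × 15.18% / 15.11% = 0.3446
β_Yardley = 0.897 × 50.76% / 15.11% = 3.0134
β_P = Σ w_i β_i = 0.09×1.3368 + 0.28×0.3552 + 0.15×0.7958 + 0.30×0.3446 + 0.18×3.0134 = 0.9849

0.985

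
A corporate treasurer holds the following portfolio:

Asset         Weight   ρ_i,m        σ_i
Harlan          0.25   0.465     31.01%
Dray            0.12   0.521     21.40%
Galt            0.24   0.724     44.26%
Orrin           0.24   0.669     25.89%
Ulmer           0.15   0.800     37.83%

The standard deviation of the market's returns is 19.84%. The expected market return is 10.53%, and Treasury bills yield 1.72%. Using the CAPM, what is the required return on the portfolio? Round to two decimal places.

β_Harlan = 0.465 × 31.01% / 19.84% = 0.7268
β_Dray = 0.521 × 21.40% / 19.84% = 0.5620
β_Galt = 0.724 × 44.26% / 19.84% = 1.6151
β_Orrin = 0.669 × 25.89% / 19.84% = 0.8730
β_Ulmer = 0.800 × 37.83% / 19.84% = 1.5254
β_P = Σ w_i β_i = 0.25×0.7268 + 0.12×0.5620 + 0.24×1.6151 + 0.24×0.8730 + 0.15×1.5254 = 1.0751
MRP = 10.53% − 1.72% = 8.81%
E(R_P) = R_f + β_P × MRP = 1.72% + 1.0751 × 8.81% = 11.19%

11.19%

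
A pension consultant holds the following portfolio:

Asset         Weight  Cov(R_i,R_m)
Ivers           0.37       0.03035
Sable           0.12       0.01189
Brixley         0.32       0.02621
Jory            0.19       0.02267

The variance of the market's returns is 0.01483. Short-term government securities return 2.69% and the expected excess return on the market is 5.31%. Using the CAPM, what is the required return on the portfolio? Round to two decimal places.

11.77%

β_Ivers = 0.03035 / 0.01483 = 2.0465
β_Sable = 0.01189 / 0.01483 = 0.8018
β_Brixley = 0.02621 / 0.01483 = 1.7674
β_Jory = 0.02267 / 0.01483 = 1.5287
β_P = Σ w_i β_i = 0.37×2.0465 + 0.12×0.8018 + 0.32×1.7674 + 0.19×1.5287 = 1.7094
E(R_P) = R_f + β_P × MRP = 2.69% + 1.7094 × 5.31% = 11.77%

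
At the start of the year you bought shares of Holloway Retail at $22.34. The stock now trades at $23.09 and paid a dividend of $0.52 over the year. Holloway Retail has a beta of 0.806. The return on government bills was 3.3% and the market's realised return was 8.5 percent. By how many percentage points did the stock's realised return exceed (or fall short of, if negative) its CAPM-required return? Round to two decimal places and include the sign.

Realised HPR = (P1 + D1 − P0) / P0 = (23.09 + 0.52 − 22.34) / 22.34 = 1.27 / 22.34 = 5.6849%
MRP = 8.5% − 3.3% = 5.20%
CAPM required = R_f + β·MRP = 3.3% + 0.806 × 5.2% = 7.4912%
α = realised − required = 5.6849% − 7.4912% = -1.81%

-1.81%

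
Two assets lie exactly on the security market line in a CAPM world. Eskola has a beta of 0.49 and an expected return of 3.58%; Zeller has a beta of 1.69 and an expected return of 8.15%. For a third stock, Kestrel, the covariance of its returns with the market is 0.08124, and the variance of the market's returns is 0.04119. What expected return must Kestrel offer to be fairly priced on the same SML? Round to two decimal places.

9.23%

MRP = (8.15% − 3.58%) / (1.69 − 0.49) = 3.8083%
R_f = 3.58% − 0.49 × 3.8083% = 1.7139%
β_Kestrel = Cov / Var(R_m) = 0.08124 / 0.04119 = 1.9723
E(R_Kestrel) = R_f + β × MRP = 1.7139% + 1.9723 × 3.8083% = 9.23%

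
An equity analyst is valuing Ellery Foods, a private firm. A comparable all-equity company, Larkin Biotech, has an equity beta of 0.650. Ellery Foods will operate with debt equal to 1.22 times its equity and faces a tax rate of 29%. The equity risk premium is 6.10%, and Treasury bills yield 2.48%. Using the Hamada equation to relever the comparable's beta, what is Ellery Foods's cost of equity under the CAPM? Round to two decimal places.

β_L = β_U × [1 + (1 − t)(D/E)] = 0.650 × [1 + (1 − 0.29) × 1.22]
    = 0.650 × [1 + 0.71 × 1.22] = 0.650 × 1.8662 = 1.2130
E(R) = R_f + β_L × MRP = 2.48% + 1.2130 × 6.10% = 9.88%

9.88%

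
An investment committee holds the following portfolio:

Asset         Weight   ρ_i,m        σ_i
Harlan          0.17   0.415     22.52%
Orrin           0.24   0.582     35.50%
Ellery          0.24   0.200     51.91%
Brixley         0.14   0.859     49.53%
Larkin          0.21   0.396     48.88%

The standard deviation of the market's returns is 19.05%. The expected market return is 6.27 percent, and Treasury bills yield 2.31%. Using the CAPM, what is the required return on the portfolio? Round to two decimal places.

6.27%

β_Harlan = 0.415 × 22.52% / 19.05% = 0.4906
β_Orrin = 0.582 × 35.50% / 19.05% = 1.0846
β_Ellery = 0.200 × 51.91% / 19.05% = 0.5450
β_Brixley = 0.859 × 49.53% / 19.05% = 2.2334
β_Larkin = 0.396 × 48.88% / 19.05% = 1.0161
β_P = Σ w_i β_i = 0.17×0.4906 + 0.24×1.0846 + 0.24×0.5450 + 0.14×2.2334 + 0.21×1.0161 = 1.0006
MRP = 6.27% − 2.31% = 3.96%
E(R_P) = R_f + β_P × MRP = 2.31% + 1.0006 × 3.96% = 6.27%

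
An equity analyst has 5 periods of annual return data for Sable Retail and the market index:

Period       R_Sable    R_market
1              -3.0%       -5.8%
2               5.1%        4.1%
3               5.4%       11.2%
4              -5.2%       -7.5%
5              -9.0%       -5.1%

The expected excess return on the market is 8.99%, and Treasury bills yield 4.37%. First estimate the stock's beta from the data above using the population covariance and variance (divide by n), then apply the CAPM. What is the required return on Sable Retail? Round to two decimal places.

Mean R_i = (-3.0 + 5.1 + 5.4 − 5.2 − 9.0) / 5 = -1.3400%
Mean R_m = (-5.8 + 4.1 + 11.2 − 7.5 − 5.1) / 5 = -0.6200%
Σ(R_i − R̄_i)(R_m − R̄_m) = 179.5360  ⇒  Cov = 179.5360 / 5 = 35.9072
Σ(R_m − R̄_m)² = 256.2280  ⇒  Var(R_m) = 256.2280 / 5 = 51.2456
β = Cov / Var(R_m) = 35.9072 / 51.2456 = 0.7007
E(R) = R_f + β × MRP = 4.37% + 0.7007 × 8.99% = 10.67%

10.67%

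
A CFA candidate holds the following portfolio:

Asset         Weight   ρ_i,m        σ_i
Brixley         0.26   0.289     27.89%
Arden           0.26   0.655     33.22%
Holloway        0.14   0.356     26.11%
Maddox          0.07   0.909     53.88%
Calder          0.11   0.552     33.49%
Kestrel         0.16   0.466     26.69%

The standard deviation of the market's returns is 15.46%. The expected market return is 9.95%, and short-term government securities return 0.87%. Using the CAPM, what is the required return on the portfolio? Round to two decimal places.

10.56%

β_Brixley = 0.289 × 27.89% / 15.46% = 0.5214
β_Arden = 0.655 × 33.22% / 15.46% = 1.4074
β_Holloway = 0.356 × 26.11% / 15.46% = 0.6012
β_Maddox = 0.909 × 53.88% / 15.46% = 3.1680
β_Calder = 0.552 × 33.49% / 15.46% = 1.1958
β_Kestrel = 0.466 × 26.69% / 15.46% = 0.8045
β_P = Σ w_i β_i = 0.26×0.5214 + 0.26×1.4074 + 0.14×0.6012 + 0.07×3.1680 + 0.11×1.1958 + 0.16×0.8045 = 1.0677
MRP = 9.95% − 0.87% = 9.08%
E(R_P) = R_f + β_P × MRP = 0.87% + 1.0677 × 9.08% = 10.56%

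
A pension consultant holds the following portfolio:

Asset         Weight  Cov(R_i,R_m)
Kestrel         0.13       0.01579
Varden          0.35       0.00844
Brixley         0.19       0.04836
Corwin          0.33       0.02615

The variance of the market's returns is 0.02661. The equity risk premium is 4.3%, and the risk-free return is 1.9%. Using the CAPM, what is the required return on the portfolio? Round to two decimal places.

5.59%

β_Kestrel = 0.01579 / 0.02661 = 0.5934
β_Varden = 0.00844 / 0.02661 = 0.3172
β_Brixley = 0.04836 / 0.02661 = 1.8174
β_Corwin = 0.02615 / 0.02661 = 0.9827
β_P = Σ w_i β_i = 0.13×0.5934 + 0.35×0.3172 + 0.19×1.8174 + 0.33×0.9827 = 0.8578
E(R_P) = R_f + β_P × MRP = 1.9% + 0.8578 × 4.3% = 5.59%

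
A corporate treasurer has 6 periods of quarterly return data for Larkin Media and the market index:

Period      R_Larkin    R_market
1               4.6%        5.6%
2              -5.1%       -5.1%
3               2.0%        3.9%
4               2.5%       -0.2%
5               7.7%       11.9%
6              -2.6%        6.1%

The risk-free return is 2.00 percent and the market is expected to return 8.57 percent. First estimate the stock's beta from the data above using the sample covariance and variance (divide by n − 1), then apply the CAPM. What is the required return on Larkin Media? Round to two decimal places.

Mean R_i = (4.6 − 5.1 + 2.0 + 2.5 + 7.7 − 2.6) / 6 = 1.5167%
Mean R_m = (5.6 − 5.1 + 3.9 − 0.2 + 11.9 + 6.1) / 6 = 3.7000%
Σ(R_i − R̄_i)(R_m − R̄_m) = 101.1700  ⇒  Cov = 101.1700 / 5 = 20.2340
Σ(R_m − R̄_m)² = 169.3000  ⇒  Var(R_m) = 169.3000 / 5 = 33.8600
β = Cov / Var(R_m) = 20.2340 / 33.8600 = 0.5976
MRP = 8.57% − 2.00% = 6.57%
E(R) = R_f + β × MRP = 2.00% + 0.5976 × 6.57% = 5.93%

5.93%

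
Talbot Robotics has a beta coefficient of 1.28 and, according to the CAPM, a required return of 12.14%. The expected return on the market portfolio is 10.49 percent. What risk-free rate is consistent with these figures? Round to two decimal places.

4.60%

E(R) = R_f + β(E(R_m) − R_f) = R_f(1 − β) + β·E(R_m)
12.14% = R_f × (1 − 1.28) + 1.28 × 10.49%
12.14% = R_f × -0.28 + 13.4272%
R_f = (12.14% − 13.4272%) / -0.28 = 4.60%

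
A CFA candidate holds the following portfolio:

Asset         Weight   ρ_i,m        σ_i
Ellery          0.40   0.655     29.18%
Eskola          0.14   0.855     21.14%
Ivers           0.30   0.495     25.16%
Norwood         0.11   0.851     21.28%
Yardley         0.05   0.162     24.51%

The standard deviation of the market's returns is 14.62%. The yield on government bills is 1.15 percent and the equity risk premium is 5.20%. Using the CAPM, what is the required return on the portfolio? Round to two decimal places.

β_Ellery = 0.655 × 29.18% / 14.62% = 1.3073
β_Eskola = 0.855 × 21.14% / 14.62% = 1.2363
β_Ivers = 0.495 × 25.16% / 14.62% = 0.8519
β_Norwood = 0.851 × 21.28% / 14.62% = 1.2387
β_Yardley = 0.162 × 24.51% / 14.62% = 0.2716
β_P = Σ w_i β_i = 0.40×1.3073 + 0.14×1.2363 + 0.30×0.8519 + 0.11×1.2387 + 0.05×0.2716 = 1.1014
E(R_P) = R_f + β_P × MRP = 1.15% + 1.1014 × 5.20% = 6.88%

6.88%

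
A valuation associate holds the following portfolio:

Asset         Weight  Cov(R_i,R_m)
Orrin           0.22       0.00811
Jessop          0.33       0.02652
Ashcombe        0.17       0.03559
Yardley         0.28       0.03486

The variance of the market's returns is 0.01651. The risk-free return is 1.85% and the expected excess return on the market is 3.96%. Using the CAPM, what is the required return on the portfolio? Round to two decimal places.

β_Orrin = 0.00811 / 0.01651 = 0.4912
β_Jessop = 0.02652 / 0.01651 = 1.6063
β_Ashcombe = 0.03559 / 0.01651 = 2.1557
β_Yardley = 0.03486 / 0.01651 = 2.1114
β_P = Σ w_i β_i = 0.22×0.4912 + 0.33×1.6063 + 0.17×2.1557 + 0.28×2.1114 = 1.5958
E(R_P) = R_f + β_P × MRP = 1.85% + 1.5958 × 3.96% = 8.17%

8.17%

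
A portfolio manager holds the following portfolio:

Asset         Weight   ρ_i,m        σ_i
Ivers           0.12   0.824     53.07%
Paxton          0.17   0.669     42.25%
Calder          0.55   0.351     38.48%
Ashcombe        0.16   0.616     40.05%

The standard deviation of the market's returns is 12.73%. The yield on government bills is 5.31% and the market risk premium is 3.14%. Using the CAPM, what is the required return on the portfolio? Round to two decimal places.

10.60%

β_Ivers = 0.824 × 53.07% / 12.73% = 3.4352
β_Paxton = 0.669 × 42.25% / 12.73% = 2.2204
β_Calder = 0.351 × 38.48% / 12.73% = 1.0610
β_Ashcombe = 0.616 × 40.05% / 12.73% = 1.9380
β_P = Σ w_i β_i = 0.12×3.4352 + 0.17×2.2204 + 0.55×1.0610 + 0.16×1.9380 = 1.6833
E(R_P) = R_f + β_P × MRP = 5.31% + 1.6833 × 3.14% = 10.60%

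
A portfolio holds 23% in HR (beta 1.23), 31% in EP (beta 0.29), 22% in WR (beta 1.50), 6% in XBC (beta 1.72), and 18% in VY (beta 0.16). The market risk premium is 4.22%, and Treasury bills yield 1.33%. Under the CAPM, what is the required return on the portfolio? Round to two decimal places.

β_P = Σ w_i β_i = 0.23×1.23 + 0.31×0.29 + 0.22×1.50 + 0.06×1.72 + 0.18×0.16 = 0.8348
E(R_P) = R_f + β_P × MRP = 1.33% + 0.8348 × 4.22% = 4.85%

4.85%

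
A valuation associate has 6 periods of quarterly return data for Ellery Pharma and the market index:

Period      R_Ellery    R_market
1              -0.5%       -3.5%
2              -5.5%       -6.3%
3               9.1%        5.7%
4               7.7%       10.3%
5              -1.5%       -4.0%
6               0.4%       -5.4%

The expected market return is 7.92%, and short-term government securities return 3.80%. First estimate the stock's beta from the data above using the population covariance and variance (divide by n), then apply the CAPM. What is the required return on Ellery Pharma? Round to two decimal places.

6.91%

Mean R_i = (-0.5 − 5.5 + 9.1 + 7.7 − 1.5 + 0.4) / 6 = 1.6167%
Mean R_m = (-3.5 − 6.3 + 5.7 + 10.3 − 4.0 − 5.4) / 6 = -0.5333%
Σ(R_i − R̄_i)(R_m − R̄_m) = 176.5933  ⇒  Cov = 176.5933 / 6 = 29.4322
Σ(R_m − R̄_m)² = 233.9733  ⇒  Var(R_m) = 233.9733 / 6 = 38.9956
β = Cov / Var(R_m) = 29.4322 / 38.9956 = 0.7548
MRP = 7.92% − 3.80% = 4.12%
E(R) = R_f + β × MRP = 3.80% + 0.7548 × 4.12% = 6.91%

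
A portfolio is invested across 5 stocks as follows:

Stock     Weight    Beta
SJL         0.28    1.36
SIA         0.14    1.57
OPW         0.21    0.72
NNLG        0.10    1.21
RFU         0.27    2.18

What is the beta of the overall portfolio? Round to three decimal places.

β_P = Σ w_i β_i = 0.28×1.36 + 0.14×1.57 + 0.21×0.72 + 0.10×1.21 + 0.27×2.18 = 1.4614

1.461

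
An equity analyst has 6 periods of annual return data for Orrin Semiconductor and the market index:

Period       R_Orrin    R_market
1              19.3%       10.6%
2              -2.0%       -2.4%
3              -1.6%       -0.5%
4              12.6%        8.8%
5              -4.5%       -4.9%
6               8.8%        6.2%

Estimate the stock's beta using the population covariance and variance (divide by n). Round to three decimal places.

Mean R_i = (19.3 − 2.0 − 1.6 + 12.6 − 4.5 + 8.8) / 6 = 5.4333%
Mean R_m = (10.6 − 2.4 − 0.5 + 8.8 − 4.9 + 6.2) / 6 = 2.9667%
Σ(R_i − R̄_i)(R_m − R̄_m) = 300.9567  ⇒  Cov = 300.9567 / 6 = 50.1595
Σ(R_m − R̄_m)² = 205.4533  ⇒  Var(R_m) = 205.4533 / 6 = 34.2422
β = Cov / Var(R_m) = 50.1595 / 34.2422 = 1.4648

1.465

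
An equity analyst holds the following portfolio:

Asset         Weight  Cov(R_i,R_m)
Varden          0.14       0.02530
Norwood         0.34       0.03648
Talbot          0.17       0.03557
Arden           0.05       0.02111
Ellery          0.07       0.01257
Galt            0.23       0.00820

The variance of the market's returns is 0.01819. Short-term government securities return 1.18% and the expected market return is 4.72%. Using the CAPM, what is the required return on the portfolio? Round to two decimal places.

6.20%

β_Varden = 0.02530 / 0.01819 = 1.3909
β_Norwood = 0.03648 / 0.01819 = 2.0055
β_Talbot = 0.03557 / 0.01819 = 1.9555
β_Arden = 0.02111 / 0.01819 = 1.1605
β_Ellery = 0.01257 / 0.01819 = 0.6910
β_Galt = 0.00820 / 0.01819 = 0.4508
β_P = Σ w_i β_i = 0.14×1.3909 + 0.34×2.0055 + 0.17×1.9555 + 0.05×1.1605 + 0.07×0.6910 + 0.23×0.4508 = 1.4191
MRP = 4.72% − 1.18% = 3.54%
E(R_P) = R_f + β_P × MRP = 1.18% + 1.4191 × 3.54% = 6.20%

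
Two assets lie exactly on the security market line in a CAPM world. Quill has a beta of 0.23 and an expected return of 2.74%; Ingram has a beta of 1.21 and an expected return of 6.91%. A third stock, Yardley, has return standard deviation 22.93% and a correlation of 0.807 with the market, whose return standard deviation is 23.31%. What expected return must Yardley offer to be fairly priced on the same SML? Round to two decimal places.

5.14%

MRP = (6.91% − 2.74%) / (1.21 − 0.23) = 4.2551%
R_f = 2.74% − 0.23 × 4.2551% = 1.7613%
β_Yardley = ρ·σ_i/σ_m = 0.807 × 22.93 / 23.31 = 0.7938
E(R_Yardley) = R_f + β × MRP = 1.7613% + 0.7938 × 4.2551% = 5.14%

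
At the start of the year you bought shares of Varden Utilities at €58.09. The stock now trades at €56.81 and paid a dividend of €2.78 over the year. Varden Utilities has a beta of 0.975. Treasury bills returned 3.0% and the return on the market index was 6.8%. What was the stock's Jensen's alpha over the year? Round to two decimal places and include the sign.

-4.12%

Realised HPR = (P1 + D1 − P0) / P0 = (56.81 + 2.78 − 58.09) / 58.09 = 1.50 / 58.09 = 2.5822%
MRP = 6.8% − 3.0% = 3.80%
CAPM required = R_f + β·MRP = 3.0% + 0.975 × 3.8% = 6.7050%
α = realised − required = 2.5822% − 6.7050% = -4.12%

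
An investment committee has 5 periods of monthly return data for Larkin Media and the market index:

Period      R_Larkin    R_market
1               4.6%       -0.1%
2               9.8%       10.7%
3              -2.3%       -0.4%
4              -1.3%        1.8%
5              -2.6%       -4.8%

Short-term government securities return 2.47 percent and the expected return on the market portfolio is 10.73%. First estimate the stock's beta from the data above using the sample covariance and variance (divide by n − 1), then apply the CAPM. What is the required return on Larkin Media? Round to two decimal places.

9.03%

Mean R_i = (4.6 + 9.8 − 2.3 − 1.3 − 2.6) / 5 = 1.6400%
Mean R_m = (-0.1 + 10.7 − 0.4 + 1.8 − 4.8) / 5 = 1.4400%
Σ(R_i − R̄_i)(R_m − R̄_m) = 103.6520  ⇒  Cov = 103.6520 / 4 = 25.9130
Σ(R_m − R̄_m)² = 130.5720  ⇒  Var(R_m) = 130.5720 / 4 = 32.6430
β = Cov / Var(R_m) = 25.9130 / 32.6430 = 0.7938
MRP = 10.73% − 2.47% = 8.26%
E(R) = R_f + β × MRP = 2.47% + 0.7938 × 8.26% = 9.03%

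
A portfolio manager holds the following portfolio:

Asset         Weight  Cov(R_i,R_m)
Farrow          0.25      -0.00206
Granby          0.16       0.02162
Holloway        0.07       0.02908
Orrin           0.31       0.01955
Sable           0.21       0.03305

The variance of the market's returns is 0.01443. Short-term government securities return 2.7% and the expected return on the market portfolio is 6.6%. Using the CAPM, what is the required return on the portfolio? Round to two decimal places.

β_Farrow = -0.00206 / 0.01443 = -0.1428
β_Granby = 0.02162 / 0.01443 = 1.4983
β_Holloway = 0.02908 / 0.01443 = 2.0152
β_Orrin = 0.01955 / 0.01443 = 1.3548
β_Sable = 0.03305 / 0.01443 = 2.2904
β_P = Σ w_i β_i = 0.25×-0.1428 + 0.16×1.4983 + 0.07×2.0152 + 0.31×1.3548 + 0.21×2.2904 = 1.2461
MRP = 6.6% − 2.7% = 3.90%
E(R_P) = R_f + β_P × MRP = 2.7% + 1.2461 × 3.9% = 7.56%

7.56%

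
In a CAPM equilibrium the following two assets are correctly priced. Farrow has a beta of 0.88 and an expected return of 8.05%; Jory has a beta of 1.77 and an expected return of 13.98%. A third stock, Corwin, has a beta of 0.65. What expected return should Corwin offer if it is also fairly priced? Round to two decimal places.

6.52%

MRP (SML slope) = (13.98% − 8.05%) / (1.77 − 0.88) = 5.93% / 0.89 = 6.6629%
R_f (intercept) = 8.05% − 0.88 × 6.6629% = 2.1866%
E(R_Corwin) = R_f + β × MRP = 2.1866% + 0.65 × 6.6629% = 6.52%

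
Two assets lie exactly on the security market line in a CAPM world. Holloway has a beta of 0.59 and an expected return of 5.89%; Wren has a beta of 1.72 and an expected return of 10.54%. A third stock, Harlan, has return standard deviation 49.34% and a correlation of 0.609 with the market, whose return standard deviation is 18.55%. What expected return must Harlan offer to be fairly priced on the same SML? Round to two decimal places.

10.13%

MRP = (10.54% − 5.89%) / (1.72 − 0.59) = 4.1150%
R_f = 5.89% − 0.59 × 4.1150% = 3.4622%
β_Harlan = ρ·σ_i/σ_m = 0.609 × 49.34 / 18.55 = 1.6198
E(R_Harlan) = R_f + β × MRP = 3.4622% + 1.6198 × 4.1150% = 10.13%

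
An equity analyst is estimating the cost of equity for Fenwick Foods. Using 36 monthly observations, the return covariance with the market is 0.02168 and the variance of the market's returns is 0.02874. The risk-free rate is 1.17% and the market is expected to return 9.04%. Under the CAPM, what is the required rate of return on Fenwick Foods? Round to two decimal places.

β = Cov(R_i, R_m) / Var(R_m) = 0.02168 / 0.02874 = 0.7543
MRP = 9.04% − 1.17% = 7.87%
E(R) = R_f + β × MRP = 1.17% + 0.7543 × 7.87% = 7.11%

7.11%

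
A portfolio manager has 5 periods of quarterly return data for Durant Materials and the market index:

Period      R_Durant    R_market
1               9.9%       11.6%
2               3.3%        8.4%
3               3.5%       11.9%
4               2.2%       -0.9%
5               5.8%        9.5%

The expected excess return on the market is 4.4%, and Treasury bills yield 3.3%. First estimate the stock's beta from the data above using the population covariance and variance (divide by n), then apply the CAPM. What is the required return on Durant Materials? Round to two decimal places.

4.79%

Mean R_i = (9.9 + 3.3 + 3.5 + 2.2 + 5.8) / 5 = 4.9400%
Mean R_m = (11.6 + 8.4 + 11.9 − 0.9 + 9.5) / 5 = 8.1000%
Σ(R_i − R̄_i)(R_m − R̄_m) = 37.2600  ⇒  Cov = 37.2600 / 5 = 7.4520
Σ(R_m − R̄_m)² = 109.7400  ⇒  Var(R_m) = 109.7400 / 5 = 21.9480
β = Cov / Var(R_m) = 7.4520 / 21.9480 = 0.3395
E(R) = R_f + β × MRP = 3.3% + 0.3395 × 4.4% = 4.79%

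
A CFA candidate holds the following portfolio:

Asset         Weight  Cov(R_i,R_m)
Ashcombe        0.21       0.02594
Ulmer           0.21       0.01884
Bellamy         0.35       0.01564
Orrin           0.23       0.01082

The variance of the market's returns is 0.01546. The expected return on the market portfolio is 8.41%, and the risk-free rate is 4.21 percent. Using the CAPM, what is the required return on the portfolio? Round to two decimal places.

8.93%

β_Ashcombe = 0.02594 / 0.01546 = 1.6779
β_Ulmer = 0.01884 / 0.01546 = 1.2186
β_Bellamy = 0.01564 / 0.01546 = 1.0116
β_Orrin = 0.01082 / 0.01546 = 0.6999
β_P = Σ w_i β_i = 0.21×1.6779 + 0.21×1.2186 + 0.35×1.0116 + 0.23×0.6999 = 1.1233
MRP = 8.41% − 4.21% = 4.20%
E(R_P) = R_f + β_P × MRP = 4.21% + 1.1233 × 4.20% = 8.93%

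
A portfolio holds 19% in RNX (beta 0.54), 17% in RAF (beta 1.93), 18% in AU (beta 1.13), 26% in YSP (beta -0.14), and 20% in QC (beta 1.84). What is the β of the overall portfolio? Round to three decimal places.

0.966

β_P = Σ w_i β_i = 0.19×0.54 + 0.17×1.93 + 0.18×1.13 + 0.26×-0.14 + 0.20×1.84 = 0.9657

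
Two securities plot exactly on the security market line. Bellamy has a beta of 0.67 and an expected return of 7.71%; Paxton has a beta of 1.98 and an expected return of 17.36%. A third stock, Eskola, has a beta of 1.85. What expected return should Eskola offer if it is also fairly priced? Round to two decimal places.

MRP (SML slope) = (17.36% − 7.71%) / (1.98 − 0.67) = 9.65% / 1.31 = 7.3664%
R_f (intercept) = 7.71% − 0.67 × 7.3664% = 2.7745%
E(R_Eskola) = R_f + β × MRP = 2.7745% + 1.85 × 7.3664% = 16.40%

16.40%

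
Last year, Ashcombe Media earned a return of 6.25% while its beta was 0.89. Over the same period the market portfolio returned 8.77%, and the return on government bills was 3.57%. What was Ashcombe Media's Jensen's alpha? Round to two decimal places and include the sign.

-1.95%

Market excess return = 8.77% − 3.57% = 5.20%
CAPM benchmark = R_f + β(R_m − R_f) = 3.57% + 0.89 × 5.20% = 8.1980%
α = actual − benchmark = 6.25% − 8.1980% = -1.95%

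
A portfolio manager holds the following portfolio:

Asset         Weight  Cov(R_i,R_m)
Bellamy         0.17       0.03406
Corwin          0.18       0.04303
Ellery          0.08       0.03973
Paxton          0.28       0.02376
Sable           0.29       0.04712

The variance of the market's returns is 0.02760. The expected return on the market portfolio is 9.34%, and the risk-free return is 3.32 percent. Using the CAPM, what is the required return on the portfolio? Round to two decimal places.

11.40%

β_Bellamy = 0.03406 / 0.02760 = 1.2341
β_Corwin = 0.04303 / 0.02760 = 1.5591
β_Ellery = 0.03973 / 0.02760 = 1.4395
β_Paxton = 0.02376 / 0.02760 = 0.8609
β_Sable = 0.04712 / 0.02760 = 1.7072
β_P = Σ w_i β_i = 0.17×1.2341 + 0.18×1.5591 + 0.08×1.4395 + 0.28×0.8609 + 0.29×1.7072 = 1.3417
MRP = 9.34% − 3.32% = 6.02%
E(R_P) = R_f + β_P × MRP = 3.32% + 1.3417 × 6.02% = 11.40%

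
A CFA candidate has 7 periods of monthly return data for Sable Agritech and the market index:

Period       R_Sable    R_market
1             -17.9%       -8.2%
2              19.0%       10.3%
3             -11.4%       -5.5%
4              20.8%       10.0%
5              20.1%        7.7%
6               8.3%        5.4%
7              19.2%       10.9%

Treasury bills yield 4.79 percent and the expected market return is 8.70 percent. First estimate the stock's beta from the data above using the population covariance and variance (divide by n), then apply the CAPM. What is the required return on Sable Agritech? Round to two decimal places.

Mean R_i = (-17.9 + 19.0 − 11.4 + 20.8 + 20.1 + 8.3 + 19.2) / 7 = 8.3000%
Mean R_m = (-8.2 + 10.3 − 5.5 + 10.0 + 7.7 + 5.4 + 10.9) / 7 = 4.3714%
Σ(R_i − R̄_i)(R_m − R̄_m) = 768.0700  ⇒  Cov = 768.0700 / 7 = 109.7243
Σ(R_m − R̄_m)² = 377.0743  ⇒  Var(R_m) = 377.0743 / 7 = 53.8678
β = Cov / Var(R_m) = 109.7243 / 53.8678 = 2.0369
MRP = 8.70% − 4.79% = 3.91%
E(R) = R_f + β × MRP = 4.79% + 2.0369 × 3.91% = 12.75%

12.75%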